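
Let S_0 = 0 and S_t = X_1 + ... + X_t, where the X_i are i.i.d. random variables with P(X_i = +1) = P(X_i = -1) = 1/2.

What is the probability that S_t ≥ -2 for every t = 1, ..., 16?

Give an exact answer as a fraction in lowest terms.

Answer: 17875/32768

Derivation:
Let f(t,s) = #length-t paths at position s with S_1..S_t all ≥ -2.
f(t,s) = f(t-1,s-1) + f(t-1,s+1) for s ≥ -2; f(t,s) = 0 for s < -2.
t=0: f(0,0)=1
t=1: f(1,-1)=1 f(1,1)=1
t=2: f(2,-2)=1 f(2,0)=2 f(2,2)=1
t=3: f(3,-1)=3 f(3,1)=3 f(3,3)=1
t=4: f(4,-2)=3 f(4,0)=6 f(4,2)=4 f(4,4)=1
t=5: f(5,-1)=9 f(5,1)=10 f(5,3)=5 f(5,5)=1
t=6: f(6,-2)=9 f(6,0)=19 f(6,2)=15 f(6,4)=6 f(6,6)=1
t=7: f(7,-1)=28 f(7,1)=34 f(7,3)=21 f(7,5)=7 f(7,7)=1
t=8: f(8,-2)=28 f(8,0)=62 f(8,2)=55 f(8,4)=28 f(8,6)=8 f(8,8)=1
t=9: f(9,-1)=90 f(9,1)=117 f(9,3)=83 f(9,5)=36 f(9,7)=9 f(9,9)=1
t=10: f(10,-2)=90 f(10,0)=207 f(10,2)=200 f(10,4)=119 f(10,6)=45 f(10,8)=10 f(10,10)=1
t=11: f(11,-1)=297 f(11,1)=407 f(11,3)=319 f(11,5)=164 f(11,7)=55 f(11,9)=11 f(11,11)=1
t=12: f(12,-2)=297 f(12,0)=704 f(12,2)=726 f(12,4)=483 f(12,6)=219 f(12,8)=66 f(12,10)=12 f(12,12)=1
t=13: f(13,-1)=1001 f(13,1)=1430 f(13,3)=1209 f(13,5)=702 f(13,7)=285 f(13,9)=78 f(13,11)=13 f(13,13)=1
t=14: f(14,-2)=1001 f(14,0)=2431 f(14,2)=2639 f(14,4)=1911 f(14,6)=987 f(14,8)=363 f(14,10)=91 f(14,12)=14 f(14,14)=1
t=15: f(15,-1)=3432 f(15,1)=5070 f(15,3)=4550 f(15,5)=2898 f(15,7)=1350 f(15,9)=454 f(15,11)=105 f(15,13)=15 f(15,15)=1
t=16: f(16,-2)=3432 f(16,0)=8502 f(16,2)=9620 f(16,4)=7448 f(16,6)=4248 f(16,8)=1804 f(16,10)=559 f(16,12)=120 f(16,14)=16 f(16,16)=1
Σ_s f(16,s) = 35750
P = 35750/65536 = 17875/32768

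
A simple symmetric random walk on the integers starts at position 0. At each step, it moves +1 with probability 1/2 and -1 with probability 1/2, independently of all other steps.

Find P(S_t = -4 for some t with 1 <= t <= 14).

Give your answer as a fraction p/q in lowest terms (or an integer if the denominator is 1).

Count via complement. Let g(t,s) = #length-t paths at position s with S_1..S_t all ≠ -4.
g(t,s) = g(t-1,s-1) + g(t-1,s+1) for s ≠ -4; g(t,-4) = 0.
t=0: g(0,0)=1
t=1: g(1,-1)=1 g(1,1)=1
t=2: g(2,-2)=1 g(2,0)=2 g(2,2)=1
t=3: g(3,-3)=1 g(3,-1)=3 g(3,1)=3 g(3,3)=1
t=4: g(4,-2)=4 g(4,0)=6 g(4,2)=4 g(4,4)=1
t=5: g(5,-3)=4 g(5,-1)=10 g(5,1)=10 g(5,3)=5 g(5,5)=1
t=6: g(6,-2)=14 g(6,0)=20 g(6,2)=15 g(6,4)=6 g(6,6)=1
t=7: g(7,-3)=14 g(7,-1)=34 g(7,1)=35 g(7,3)=21 g(7,5)=7 g(7,7)=1
t=8: g(8,-2)=48 g(8,0)=69 g(8,2)=56 g(8,4)=28 g(8,6)=8 g(8,8)=1
t=9: g(9,-3)=48 g(9,-1)=117 g(9,1)=125 g(9,3)=84 g(9,5)=36 g(9,7)=9 g(9,9)=1
t=10: g(10,-2)=165 g(10,0)=242 g(10,2)=209 g(10,4)=120 g(10,6)=45 g(10,8)=10 g(10,10)=1
t=11: g(11,-3)=165 g(11,-1)=407 g(11,1)=451 g(11,3)=329 g(11,5)=165 g(11,7)=55 g(11,9)=11 g(11,11)=1
t=12: g(12,-2)=572 g(12,0)=858 g(12,2)=780 g(12,4)=494 g(12,6)=220 g(12,8)=66 g(12,10)=12 g(12,12)=1
t=13: g(13,-3)=572 g(13,-1)=1430 g(13,1)=1638 g(13,3)=1274 g(13,5)=714 g(13,7)=286 g(13,9)=78 g(13,11)=13 g(13,13)=1
t=14: g(14,-2)=2002 g(14,0)=3068 g(14,2)=2912 g(14,4)=1988 g(14,6)=1000 g(14,8)=364 g(14,10)=91 g(14,12)=14 g(14,14)=1
Paths never hitting -4: Σ_s g(14,s) = 11440
Paths hitting -4: 2^14 - 11440 = 4944
P = 4944/16384 = 309/1024

Answer: 309/1024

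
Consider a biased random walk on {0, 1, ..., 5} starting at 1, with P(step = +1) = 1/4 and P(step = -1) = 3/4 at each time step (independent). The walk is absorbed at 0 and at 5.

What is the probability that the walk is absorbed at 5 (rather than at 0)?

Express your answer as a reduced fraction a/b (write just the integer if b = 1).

Answer: 1/121

Derivation:
Biased walk: p = 1/4, q = 3/4, r = q/p = 3
Gambler's ruin: P(hit 5 before 0 | start at 1) = (1 - r^a)/(1 - r^N)
r^1 = 3; r^5 = 243
P = (1 - 3) / (1 - 243) = -2 / -242 = 1/121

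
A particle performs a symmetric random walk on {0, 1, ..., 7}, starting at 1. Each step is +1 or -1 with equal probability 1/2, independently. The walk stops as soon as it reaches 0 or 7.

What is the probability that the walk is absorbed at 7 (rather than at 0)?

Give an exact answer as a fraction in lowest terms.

Symmetric walk (p = 1/2): the harmonic-function argument gives P(hit 7 before 0 | start at 1) = a/N.
P = 1/7 = 1/7

Answer: 1/7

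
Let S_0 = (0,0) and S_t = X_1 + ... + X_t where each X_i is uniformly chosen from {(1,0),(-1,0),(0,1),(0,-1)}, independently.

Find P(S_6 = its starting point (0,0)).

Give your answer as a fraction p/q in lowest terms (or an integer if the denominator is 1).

Answer: 25/256

Derivation:
Let h be the number of horizontal steps (so 6-h are vertical). To end at (0,0) need (h+0)/2 right-steps and ((6-h)+0)/2 up-steps.
Sum over h with 0 ≤ h ≤ 6, h ≡ 0 (mod 2), 6-h ≡ 0 (mod 2):
h=0: C(6,0)·C(0,0)·C(6,3) = 1·1·20 = 20
h=2: C(6,2)·C(2,1)·C(4,2) = 15·2·6 = 180
h=4: C(6,4)·C(4,2)·C(2,1) = 15·6·2 = 180
h=6: C(6,6)·C(6,3)·C(0,0) = 1·20·1 = 20
Total favorable: 400
Total paths: 4^6 = 4096
P = 400/4096 = 25/256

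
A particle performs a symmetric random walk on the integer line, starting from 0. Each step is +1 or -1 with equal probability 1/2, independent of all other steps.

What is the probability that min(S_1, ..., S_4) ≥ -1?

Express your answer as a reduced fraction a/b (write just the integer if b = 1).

Let f(t,s) = #length-t paths at position s with S_1..S_t all ≥ -1.
f(t,s) = f(t-1,s-1) + f(t-1,s+1) for s ≥ -1; f(t,s) = 0 for s < -1.
t=0: f(0,0)=1
t=1: f(1,-1)=1 f(1,1)=1
t=2: f(2,0)=2 f(2,2)=1
t=3: f(3,-1)=2 f(3,1)=3 f(3,3)=1
t=4: f(4,0)=5 f(4,2)=4 f(4,4)=1
Σ_s f(4,s) = 10
P = 10/16 = 5/8

Answer: 5/8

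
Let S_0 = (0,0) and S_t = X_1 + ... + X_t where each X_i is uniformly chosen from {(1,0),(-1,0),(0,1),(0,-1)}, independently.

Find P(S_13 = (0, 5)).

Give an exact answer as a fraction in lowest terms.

Answer: 511225/67108864

Derivation:
Let h be the number of horizontal steps (so 13-h are vertical). To end at (0,5) need (h+0)/2 right-steps and ((13-h)+5)/2 up-steps.
Sum over h with 0 ≤ h ≤ 8, h ≡ 0 (mod 2), 13-h ≡ 1 (mod 2):
h=0: C(13,0)·C(0,0)·C(13,9) = 1·1·715 = 715
h=2: C(13,2)·C(2,1)·C(11,8) = 78·2·165 = 25740
h=4: C(13,4)·C(4,2)·C(9,7) = 715·6·36 = 154440
h=6: C(13,6)·C(6,3)·C(7,6) = 1716·20·7 = 240240
h=8: C(13,8)·C(8,4)·C(5,5) = 1287·70·1 = 90090
Total favorable: 511225
Total paths: 4^13 = 67108864
P = 511225/67108864 = 511225/67108864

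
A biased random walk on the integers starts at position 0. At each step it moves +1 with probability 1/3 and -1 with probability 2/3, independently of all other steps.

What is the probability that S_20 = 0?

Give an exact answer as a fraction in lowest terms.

To be at 0 after 20 steps: need exactly 10 steps of +1 and 10 of -1.
Number of such sequences: C(20,10) = 184756
Each has probability (1/3)^10 · (2/3)^10 = 1024/3486784401
P = 184756 · 1024/3486784401 = 189190144/3486784401

Answer: 189190144/3486784401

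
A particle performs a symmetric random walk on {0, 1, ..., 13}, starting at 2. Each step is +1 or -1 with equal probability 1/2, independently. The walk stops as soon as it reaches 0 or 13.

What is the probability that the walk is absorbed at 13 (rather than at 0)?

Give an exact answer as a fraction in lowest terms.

Symmetric walk (p = 1/2): the harmonic-function argument gives P(hit 13 before 0 | start at 2) = a/N.
P = 2/13 = 2/13

Answer: 2/13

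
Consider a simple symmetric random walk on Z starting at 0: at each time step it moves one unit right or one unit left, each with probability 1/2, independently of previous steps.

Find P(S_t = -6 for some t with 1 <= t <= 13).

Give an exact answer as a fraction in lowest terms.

Answer: 189/2048

Derivation:
Count via complement. Let g(t,s) = #length-t paths at position s with S_1..S_t all ≠ -6.
g(t,s) = g(t-1,s-1) + g(t-1,s+1) for s ≠ -6; g(t,-6) = 0.
t=0: g(0,0)=1
t=1: g(1,-1)=1 g(1,1)=1
t=2: g(2,-2)=1 g(2,0)=2 g(2,2)=1
t=3: g(3,-3)=1 g(3,-1)=3 g(3,1)=3 g(3,3)=1
t=4: g(4,-4)=1 g(4,-2)=4 g(4,0)=6 g(4,2)=4 g(4,4)=1
t=5: g(5,-5)=1 g(5,-3)=5 g(5,-1)=10 g(5,1)=10 g(5,3)=5 g(5,5)=1
t=6: g(6,-4)=6 g(6,-2)=15 g(6,0)=20 g(6,2)=15 g(6,4)=6 g(6,6)=1
t=7: g(7,-5)=6 g(7,-3)=21 g(7,-1)=35 g(7,1)=35 g(7,3)=21 g(7,5)=7 g(7,7)=1
t=8: g(8,-4)=27 g(8,-2)=56 g(8,0)=70 g(8,2)=56 g(8,4)=28 g(8,6)=8 g(8,8)=1
t=9: g(9,-5)=27 g(9,-3)=83 g(9,-1)=126 g(9,1)=126 g(9,3)=84 g(9,5)=36 g(9,7)=9 g(9,9)=1
t=10: g(10,-4)=110 g(10,-2)=209 g(10,0)=252 g(10,2)=210 g(10,4)=120 g(10,6)=45 g(10,8)=10 g(10,10)=1
t=11: g(11,-5)=110 g(11,-3)=319 g(11,-1)=461 g(11,1)=462 g(11,3)=330 g(11,5)=165 g(11,7)=55 g(11,9)=11 g(11,11)=1
t=12: g(12,-4)=429 g(12,-2)=780 g(12,0)=923 g(12,2)=792 g(12,4)=495 g(12,6)=220 g(12,8)=66 g(12,10)=12 g(12,12)=1
t=13: g(13,-5)=429 g(13,-3)=1209 g(13,-1)=1703 g(13,1)=1715 g(13,3)=1287 g(13,5)=715 g(13,7)=286 g(13,9)=78 g(13,11)=13 g(13,13)=1
Paths never hitting -6: Σ_s g(13,s) = 7436
Paths hitting -6: 2^13 - 7436 = 756
P = 756/8192 = 189/2048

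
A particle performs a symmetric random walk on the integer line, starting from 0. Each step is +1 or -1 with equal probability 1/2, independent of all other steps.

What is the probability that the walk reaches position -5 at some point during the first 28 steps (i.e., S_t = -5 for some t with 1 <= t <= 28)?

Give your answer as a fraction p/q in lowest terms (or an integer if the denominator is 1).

Count via complement. Let g(t,s) = #length-t paths at position s with S_1..S_t all ≠ -5.
g(t,s) = g(t-1,s-1) + g(t-1,s+1) for s ≠ -5; g(t,-5) = 0.
t=0: g(0,0)=1
t=1: g(1,-1)=1 g(1,1)=1
t=2: g(2,-2)=1 g(2,0)=2 g(2,2)=1
t=3: g(3,-3)=1 g(3,-1)=3 g(3,1)=3 g(3,3)=1
t=4: g(4,-4)=1 g(4,-2)=4 g(4,0)=6 g(4,2)=4 g(4,4)=1
t=5: g(5,-3)=5 g(5,-1)=10 g(5,1)=10 g(5,3)=5 g(5,5)=1
t=6: g(6,-4)=5 g(6,-2)=15 g(6,0)=20 g(6,2)=15 g(6,4)=6 g(6,6)=1
t=7: g(7,-3)=20 g(7,-1)=35 g(7,1)=35 g(7,3)=21 g(7,5)=7 g(7,7)=1
t=8: g(8,-4)=20 g(8,-2)=55 g(8,0)=70 g(8,2)=56 g(8,4)=28 g(8,6)=8 g(8,8)=1
t=9: g(9,-3)=75 g(9,-1)=125 g(9,1)=126 g(9,3)=84 g(9,5)=36 g(9,7)=9 g(9,9)=1
t=10: g(10,-4)=75 g(10,-2)=200 g(10,0)=251 g(10,2)=210 g(10,4)=120 g(10,6)=45 g(10,8)=10 g(10,10)=1
t=11: g(11,-3)=275 g(11,-1)=451 g(11,1)=461 g(11,3)=330 g(11,5)=165 g(11,7)=55 g(11,9)=11 g(11,11)=1
t=12: g(12,-4)=275 g(12,-2)=726 g(12,0)=912 g(12,2)=791 g(12,4)=495 g(12,6)=220 g(12,8)=66 g(12,10)=12 g(12,12)=1
t=13: g(13,-3)=1001 g(13,-1)=1638 g(13,1)=1703 g(13,3)=1286 g(13,5)=715 g(13,7)=286 g(13,9)=78 g(13,11)=13 g(13,13)=1
t=14: g(14,-4)=1001 g(14,-2)=2639 g(14,0)=3341 g(14,2)=2989 g(14,4)=2001 g(14,6)=1001 g(14,8)=364 g(14,10)=91 g(14,12)=14 g(14,14)=1
t=15: g(15,-3)=3640 g(15,-1)=5980 g(15,1)=6330 g(15,3)=4990 g(15,5)=3002 g(15,7)=1365 g(15,9)=455 g(15,11)=105 g(15,13)=15 g(15,15)=1
t=16: g(16,-4)=3640 g(16,-2)=9620 g(16,0)=12310 g(16,2)=11320 g(16,4)=7992 g(16,6)=4367 g(16,8)=1820 g(16,10)=560 g(16,12)=120 g(16,14)=16 g(16,16)=1
t=17: g(17,-3)=13260 g(17,-1)=21930 g(17,1)=23630 g(17,3)=19312 g(17,5)=12359 g(17,7)=6187 g(17,9)=2380 g(17,11)=680 g(17,13)=136 g(17,15)=17 g(17,17)=1
t=18: g(18,-4)=13260 g(18,-2)=35190 g(18,0)=45560 g(18,2)=42942 g(18,4)=31671 g(18,6)=18546 g(18,8)=8567 g(18,10)=3060 g(18,12)=816 g(18,14)=153 g(18,16)=18 g(18,18)=1
t=19: g(19,-3)=48450 g(19,-1)=80750 g(19,1)=88502 g(19,3)=74613 g(19,5)=50217 g(19,7)=27113 g(19,9)=11627 g(19,11)=3876 g(19,13)=969 g(19,15)=171 g(19,17)=19 g(19,19)=1
t=20: g(20,-4)=48450 g(20,-2)=129200 g(20,0)=169252 g(20,2)=163115 g(20,4)=124830 g(20,6)=77330 g(20,8)=38740 g(20,10)=15503 g(20,12)=4845 g(20,14)=1140 g(20,16)=190 g(20,18)=20 g(20,20)=1
t=21: g(21,-3)=177650 g(21,-1)=298452 g(21,1)=332367 g(21,3)=287945 g(21,5)=202160 g(21,7)=116070 g(21,9)=54243 g(21,11)=20348 g(21,13)=5985 g(21,15)=1330 g(21,17)=210 g(21,19)=21 g(21,21)=1
t=22: g(22,-4)=177650 g(22,-2)=476102 g(22,0)=630819 g(22,2)=620312 g(22,4)=490105 g(22,6)=318230 g(22,8)=170313 g(22,10)=74591 g(22,12)=26333 g(22,14)=7315 g(22,16)=1540 g(22,18)=231 g(22,20)=22 g(22,22)=1
t=23: g(23,-3)=653752 g(23,-1)=1106921 g(23,1)=1251131 g(23,3)=1110417 g(23,5)=808335 g(23,7)=488543 g(23,9)=244904 g(23,11)=100924 g(23,13)=33648 g(23,15)=8855 g(23,17)=1771 g(23,19)=253 g(23,21)=23 g(23,23)=1
t=24: g(24,-4)=653752 g(24,-2)=1760673 g(24,0)=2358052 g(24,2)=2361548 g(24,4)=1918752 g(24,6)=1296878 g(24,8)=733447 g(24,10)=345828 g(24,12)=134572 g(24,14)=42503 g(24,16)=10626 g(24,18)=2024 g(24,20)=276 g(24,22)=24 g(24,24)=1
t=25: g(25,-3)=2414425 g(25,-1)=4118725 g(25,1)=4719600 g(25,3)=4280300 g(25,5)=3215630 g(25,7)=2030325 g(25,9)=1079275 g(25,11)=480400 g(25,13)=177075 g(25,15)=53129 g(25,17)=12650 g(25,19)=2300 g(25,21)=300 g(25,23)=25 g(25,25)=1
t=26: g(26,-4)=2414425 g(26,-2)=6533150 g(26,0)=8838325 g(26,2)=8999900 g(26,4)=7495930 g(26,6)=5245955 g(26,8)=3109600 g(26,10)=1559675 g(26,12)=657475 g(26,14)=230204 g(26,16)=65779 g(26,18)=14950 g(26,20)=2600 g(26,22)=325 g(26,24)=26 g(26,26)=1
t=27: g(27,-3)=8947575 g(27,-1)=15371475 g(27,1)=17838225 g(27,3)=16495830 g(27,5)=12741885 g(27,7)=8355555 g(27,9)=4669275 g(27,11)=2217150 g(27,13)=887679 g(27,15)=295983 g(27,17)=80729 g(27,19)=17550 g(27,21)=2925 g(27,23)=351 g(27,25)=27 g(27,27)=1
t=28: g(28,-4)=8947575 g(28,-2)=24319050 g(28,0)=33209700 g(28,2)=34334055 g(28,4)=29237715 g(28,6)=21097440 g(28,8)=13024830 g(28,10)=6886425 g(28,12)=3104829 g(28,14)=1183662 g(28,16)=376712 g(28,18)=98279 g(28,20)=20475 g(28,22)=3276 g(28,24)=378 g(28,26)=28 g(28,28)=1
Paths never hitting -5: Σ_s g(28,s) = 175844430
Paths hitting -5: 2^28 - 175844430 = 92591026
P = 92591026/268435456 = 46295513/134217728

Answer: 46295513/134217728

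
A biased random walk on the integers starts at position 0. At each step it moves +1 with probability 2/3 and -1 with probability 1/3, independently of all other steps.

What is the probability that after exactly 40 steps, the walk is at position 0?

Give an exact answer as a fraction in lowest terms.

Answer: 16060284644884480/1350851717672992089

Derivation:
To be at 0 after 40 steps: need exactly 20 steps of +1 and 20 of -1.
Number of such sequences: C(40,20) = 137846528820
Each has probability (2/3)^20 · (1/3)^20 = 1048576/12157665459056928801
P = 137846528820 · 1048576/12157665459056928801 = 16060284644884480/1350851717672992089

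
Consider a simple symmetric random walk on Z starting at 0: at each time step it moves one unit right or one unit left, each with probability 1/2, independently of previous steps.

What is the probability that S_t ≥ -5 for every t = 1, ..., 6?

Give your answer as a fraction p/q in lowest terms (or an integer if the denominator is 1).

Answer: 63/64

Derivation:
Let f(t,s) = #length-t paths at position s with S_1..S_t all ≥ -5.
f(t,s) = f(t-1,s-1) + f(t-1,s+1) for s ≥ -5; f(t,s) = 0 for s < -5.
t=0: f(0,0)=1
t=1: f(1,-1)=1 f(1,1)=1
t=2: f(2,-2)=1 f(2,0)=2 f(2,2)=1
t=3: f(3,-3)=1 f(3,-1)=3 f(3,1)=3 f(3,3)=1
t=4: f(4,-4)=1 f(4,-2)=4 f(4,0)=6 f(4,2)=4 f(4,4)=1
t=5: f(5,-5)=1 f(5,-3)=5 f(5,-1)=10 f(5,1)=10 f(5,3)=5 f(5,5)=1
t=6: f(6,-4)=6 f(6,-2)=15 f(6,0)=20 f(6,2)=15 f(6,4)=6 f(6,6)=1
Σ_s f(6,s) = 63
P = 63/64 = 63/64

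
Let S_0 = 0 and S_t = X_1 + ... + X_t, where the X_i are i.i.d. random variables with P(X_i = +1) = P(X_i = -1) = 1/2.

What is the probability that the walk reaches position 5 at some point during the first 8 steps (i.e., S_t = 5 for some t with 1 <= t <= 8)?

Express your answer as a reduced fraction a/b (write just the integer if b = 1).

Answer: 9/128

Derivation:
Count via complement. Let g(t,s) = #length-t paths at position s with S_1..S_t all ≠ 5.
g(t,s) = g(t-1,s-1) + g(t-1,s+1) for s ≠ 5; g(t,5) = 0.
t=0: g(0,0)=1
t=1: g(1,-1)=1 g(1,1)=1
t=2: g(2,-2)=1 g(2,0)=2 g(2,2)=1
t=3: g(3,-3)=1 g(3,-1)=3 g(3,1)=3 g(3,3)=1
t=4: g(4,-4)=1 g(4,-2)=4 g(4,0)=6 g(4,2)=4 g(4,4)=1
t=5: g(5,-5)=1 g(5,-3)=5 g(5,-1)=10 g(5,1)=10 g(5,3)=5
t=6: g(6,-6)=1 g(6,-4)=6 g(6,-2)=15 g(6,0)=20 g(6,2)=15 g(6,4)=5
t=7: g(7,-7)=1 g(7,-5)=7 g(7,-3)=21 g(7,-1)=35 g(7,1)=35 g(7,3)=20
t=8: g(8,-8)=1 g(8,-6)=8 g(8,-4)=28 g(8,-2)=56 g(8,0)=70 g(8,2)=55 g(8,4)=20
Paths never hitting 5: Σ_s g(8,s) = 238
Paths hitting 5: 2^8 - 238 = 18
P = 18/256 = 9/128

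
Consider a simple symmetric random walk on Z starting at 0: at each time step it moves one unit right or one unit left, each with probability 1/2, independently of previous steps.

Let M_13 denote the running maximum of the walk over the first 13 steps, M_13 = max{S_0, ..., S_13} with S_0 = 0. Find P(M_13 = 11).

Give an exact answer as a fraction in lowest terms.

Let M_13 = max(S_0,...,S_13). Use the reflection principle: for j ≥ 1, #{paths with M_13 ≥ j} = #{S_13 ≥ j} + #{S_13 ≥ j+1}.
By reflection, #{M_13 ≥ 11} = #{S_13 ≥ 11} + #{S_13 ≥ 12} = 14 + 1 = 15.
#{M_13 ≥ 12} = #{S_13 ≥ 12} + #{S_13 ≥ 13} = 1 + 1 = 2.
#{M_13 = 11} = 15 - 2 = 13.
P(M_13 = 11) = 13/8192 = 13/8192

Answer: 13/8192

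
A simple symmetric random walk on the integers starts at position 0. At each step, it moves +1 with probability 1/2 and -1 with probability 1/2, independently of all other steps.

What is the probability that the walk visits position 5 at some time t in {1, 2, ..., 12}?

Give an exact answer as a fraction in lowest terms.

Answer: 299/2048

Derivation:
Count via complement. Let g(t,s) = #length-t paths at position s with S_1..S_t all ≠ 5.
g(t,s) = g(t-1,s-1) + g(t-1,s+1) for s ≠ 5; g(t,5) = 0.
t=0: g(0,0)=1
t=1: g(1,-1)=1 g(1,1)=1
t=2: g(2,-2)=1 g(2,0)=2 g(2,2)=1
t=3: g(3,-3)=1 g(3,-1)=3 g(3,1)=3 g(3,3)=1
t=4: g(4,-4)=1 g(4,-2)=4 g(4,0)=6 g(4,2)=4 g(4,4)=1
t=5: g(5,-5)=1 g(5,-3)=5 g(5,-1)=10 g(5,1)=10 g(5,3)=5
t=6: g(6,-6)=1 g(6,-4)=6 g(6,-2)=15 g(6,0)=20 g(6,2)=15 g(6,4)=5
t=7: g(7,-7)=1 g(7,-5)=7 g(7,-3)=21 g(7,-1)=35 g(7,1)=35 g(7,3)=20
t=8: g(8,-8)=1 g(8,-6)=8 g(8,-4)=28 g(8,-2)=56 g(8,0)=70 g(8,2)=55 g(8,4)=20
t=9: g(9,-9)=1 g(9,-7)=9 g(9,-5)=36 g(9,-3)=84 g(9,-1)=126 g(9,1)=125 g(9,3)=75
t=10: g(10,-10)=1 g(10,-8)=10 g(10,-6)=45 g(10,-4)=120 g(10,-2)=210 g(10,0)=251 g(10,2)=200 g(10,4)=75
t=11: g(11,-11)=1 g(11,-9)=11 g(11,-7)=55 g(11,-5)=165 g(11,-3)=330 g(11,-1)=461 g(11,1)=451 g(11,3)=275
t=12: g(12,-12)=1 g(12,-10)=12 g(12,-8)=66 g(12,-6)=220 g(12,-4)=495 g(12,-2)=791 g(12,0)=912 g(12,2)=726 g(12,4)=275
Paths never hitting 5: Σ_s g(12,s) = 3498
Paths hitting 5: 2^12 - 3498 = 598
P = 598/4096 = 299/2048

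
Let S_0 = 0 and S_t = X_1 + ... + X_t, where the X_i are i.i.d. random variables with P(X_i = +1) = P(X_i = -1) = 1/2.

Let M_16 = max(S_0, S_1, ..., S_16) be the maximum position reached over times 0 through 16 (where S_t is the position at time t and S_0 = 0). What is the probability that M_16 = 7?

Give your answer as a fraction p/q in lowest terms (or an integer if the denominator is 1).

Answer: 455/16384

Derivation:
Let M_16 = max(S_0,...,S_16). Use the reflection principle: for j ≥ 1, #{paths with M_16 ≥ j} = #{S_16 ≥ j} + #{S_16 ≥ j+1}.
By reflection, #{M_16 ≥ 7} = #{S_16 ≥ 7} + #{S_16 ≥ 8} = 2517 + 2517 = 5034.
#{M_16 ≥ 8} = #{S_16 ≥ 8} + #{S_16 ≥ 9} = 2517 + 697 = 3214.
#{M_16 = 7} = 5034 - 3214 = 1820.
P(M_16 = 7) = 1820/65536 = 455/16384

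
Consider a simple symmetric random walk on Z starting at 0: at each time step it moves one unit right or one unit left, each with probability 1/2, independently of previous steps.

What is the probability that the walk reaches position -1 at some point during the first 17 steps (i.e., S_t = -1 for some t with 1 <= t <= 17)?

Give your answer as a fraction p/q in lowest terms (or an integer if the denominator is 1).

Count via complement. Let g(t,s) = #length-t paths at position s with S_1..S_t all ≠ -1.
g(t,s) = g(t-1,s-1) + g(t-1,s+1) for s ≠ -1; g(t,-1) = 0.
t=0: g(0,0)=1
t=1: g(1,1)=1
t=2: g(2,0)=1 g(2,2)=1
t=3: g(3,1)=2 g(3,3)=1
t=4: g(4,0)=2 g(4,2)=3 g(4,4)=1
t=5: g(5,1)=5 g(5,3)=4 g(5,5)=1
t=6: g(6,0)=5 g(6,2)=9 g(6,4)=5 g(6,6)=1
t=7: g(7,1)=14 g(7,3)=14 g(7,5)=6 g(7,7)=1
t=8: g(8,0)=14 g(8,2)=28 g(8,4)=20 g(8,6)=7 g(8,8)=1
t=9: g(9,1)=42 g(9,3)=48 g(9,5)=27 g(9,7)=8 g(9,9)=1
t=10: g(10,0)=42 g(10,2)=90 g(10,4)=75 g(10,6)=35 g(10,8)=9 g(10,10)=1
t=11: g(11,1)=132 g(11,3)=165 g(11,5)=110 g(11,7)=44 g(11,9)=10 g(11,11)=1
t=12: g(12,0)=132 g(12,2)=297 g(12,4)=275 g(12,6)=154 g(12,8)=54 g(12,10)=11 g(12,12)=1
t=13: g(13,1)=429 g(13,3)=572 g(13,5)=429 g(13,7)=208 g(13,9)=65 g(13,11)=12 g(13,13)=1
t=14: g(14,0)=429 g(14,2)=1001 g(14,4)=1001 g(14,6)=637 g(14,8)=273 g(14,10)=77 g(14,12)=13 g(14,14)=1
t=15: g(15,1)=1430 g(15,3)=2002 g(15,5)=1638 g(15,7)=910 g(15,9)=350 g(15,11)=90 g(15,13)=14 g(15,15)=1
t=16: g(16,0)=1430 g(16,2)=3432 g(16,4)=3640 g(16,6)=2548 g(16,8)=1260 g(16,10)=440 g(16,12)=104 g(16,14)=15 g(16,16)=1
t=17: g(17,1)=4862 g(17,3)=7072 g(17,5)=6188 g(17,7)=3808 g(17,9)=1700 g(17,11)=544 g(17,13)=119 g(17,15)=16 g(17,17)=1
Paths never hitting -1: Σ_s g(17,s) = 24310
Paths hitting -1: 2^17 - 24310 = 106762
P = 106762/131072 = 53381/65536

Answer: 53381/65536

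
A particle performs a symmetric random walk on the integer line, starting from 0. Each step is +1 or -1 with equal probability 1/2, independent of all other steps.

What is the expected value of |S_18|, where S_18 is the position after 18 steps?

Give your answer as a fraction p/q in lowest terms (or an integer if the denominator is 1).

Answer: 109395/32768

Derivation:
S_18 takes values m ≡ 0 (mod 2) with |m| ≤ 18; P(S_18=m) = C(18,(18+m)/2)/2^18.
Total paths: 2^18 = 262144
Distribution: P(S=-18)=1/262144, P(S=-16)=18/262144, P(S=-14)=153/262144, P(S=-12)=816/262144, P(S=-10)=3060/262144, P(S=-8)=8568/262144, P(S=-6)=18564/262144, P(S=-4)=31824/262144, P(S=-2)=43758/262144, P(S=0)=48620/262144, P(S=2)=43758/262144, P(S=4)=31824/262144, P(S=6)=18564/262144, P(S=8)=8568/262144, P(S=10)=3060/262144, P(S=12)=816/262144, P(S=14)=153/262144, P(S=16)=18/262144, P(S=18)=1/262144
E[|S_18|] = Σ_m |m|·P(S_18=m) = 875160/262144 = 109395/32768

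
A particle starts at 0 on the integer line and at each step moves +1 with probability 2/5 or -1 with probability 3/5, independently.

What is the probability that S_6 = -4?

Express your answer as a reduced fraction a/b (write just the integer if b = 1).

Answer: 2916/15625

Derivation:
To reach position -4 after 6 steps: need 1 step of +1 and 5 steps of -1.
Number of such sequences: C(6,1) = 6
Each has probability (2/5)^1 · (3/5)^5 = 486/15625
P = 6 · 486/15625 = 2916/15625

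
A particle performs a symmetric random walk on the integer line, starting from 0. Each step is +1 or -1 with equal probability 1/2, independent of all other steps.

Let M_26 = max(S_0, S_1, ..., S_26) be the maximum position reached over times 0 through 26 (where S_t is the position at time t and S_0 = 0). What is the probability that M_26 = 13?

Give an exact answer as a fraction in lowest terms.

Let M_26 = max(S_0,...,S_26). Use the reflection principle: for j ≥ 1, #{paths with M_26 ≥ j} = #{S_26 ≥ j} + #{S_26 ≥ j+1}.
By reflection, #{M_26 ≥ 13} = #{S_26 ≥ 13} + #{S_26 ≥ 14} = 313912 + 313912 = 627824.
#{M_26 ≥ 14} = #{S_26 ≥ 14} + #{S_26 ≥ 15} = 313912 + 83682 = 397594.
#{M_26 = 13} = 627824 - 397594 = 230230.
P(M_26 = 13) = 230230/67108864 = 115115/33554432

Answer: 115115/33554432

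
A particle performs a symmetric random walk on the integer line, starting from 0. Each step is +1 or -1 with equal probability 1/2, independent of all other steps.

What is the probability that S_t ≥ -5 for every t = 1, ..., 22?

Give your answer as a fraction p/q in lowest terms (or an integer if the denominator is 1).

Answer: 1656667/2097152

Derivation:
Let f(t,s) = #length-t paths at position s with S_1..S_t all ≥ -5.
f(t,s) = f(t-1,s-1) + f(t-1,s+1) for s ≥ -5; f(t,s) = 0 for s < -5.
t=0: f(0,0)=1
t=1: f(1,-1)=1 f(1,1)=1
t=2: f(2,-2)=1 f(2,0)=2 f(2,2)=1
t=3: f(3,-3)=1 f(3,-1)=3 f(3,1)=3 f(3,3)=1
t=4: f(4,-4)=1 f(4,-2)=4 f(4,0)=6 f(4,2)=4 f(4,4)=1
t=5: f(5,-5)=1 f(5,-3)=5 f(5,-1)=10 f(5,1)=10 f(5,3)=5 f(5,5)=1
t=6: f(6,-4)=6 f(6,-2)=15 f(6,0)=20 f(6,2)=15 f(6,4)=6 f(6,6)=1
t=7: f(7,-5)=6 f(7,-3)=21 f(7,-1)=35 f(7,1)=35 f(7,3)=21 f(7,5)=7 f(7,7)=1
t=8: f(8,-4)=27 f(8,-2)=56 f(8,0)=70 f(8,2)=56 f(8,4)=28 f(8,6)=8 f(8,8)=1
t=9: f(9,-5)=27 f(9,-3)=83 f(9,-1)=126 f(9,1)=126 f(9,3)=84 f(9,5)=36 f(9,7)=9 f(9,9)=1
t=10: f(10,-4)=110 f(10,-2)=209 f(10,0)=252 f(10,2)=210 f(10,4)=120 f(10,6)=45 f(10,8)=10 f(10,10)=1
t=11: f(11,-5)=110 f(11,-3)=319 f(11,-1)=461 f(11,1)=462 f(11,3)=330 f(11,5)=165 f(11,7)=55 f(11,9)=11 f(11,11)=1
t=12: f(12,-4)=429 f(12,-2)=780 f(12,0)=923 f(12,2)=792 f(12,4)=495 f(12,6)=220 f(12,8)=66 f(12,10)=12 f(12,12)=1
t=13: f(13,-5)=429 f(13,-3)=1209 f(13,-1)=1703 f(13,1)=1715 f(13,3)=1287 f(13,5)=715 f(13,7)=286 f(13,9)=78 f(13,11)=13 f(13,13)=1
t=14: f(14,-4)=1638 f(14,-2)=2912 f(14,0)=3418 f(14,2)=3002 f(14,4)=2002 f(14,6)=1001 f(14,8)=364 f(14,10)=91 f(14,12)=14 f(14,14)=1
t=15: f(15,-5)=1638 f(15,-3)=4550 f(15,-1)=6330 f(15,1)=6420 f(15,3)=5004 f(15,5)=3003 f(15,7)=1365 f(15,9)=455 f(15,11)=105 f(15,13)=15 f(15,15)=1
t=16: f(16,-4)=6188 f(16,-2)=10880 f(16,0)=12750 f(16,2)=11424 f(16,4)=8007 f(16,6)=4368 f(16,8)=1820 f(16,10)=560 f(16,12)=120 f(16,14)=16 f(16,16)=1
t=17: f(17,-5)=6188 f(17,-3)=17068 f(17,-1)=23630 f(17,1)=24174 f(17,3)=19431 f(17,5)=12375 f(17,7)=6188 f(17,9)=2380 f(17,11)=680 f(17,13)=136 f(17,15)=17 f(17,17)=1
t=18: f(18,-4)=23256 f(18,-2)=40698 f(18,0)=47804 f(18,2)=43605 f(18,4)=31806 f(18,6)=18563 f(18,8)=8568 f(18,10)=3060 f(18,12)=816 f(18,14)=153 f(18,16)=18 f(18,18)=1
t=19: f(19,-5)=23256 f(19,-3)=63954 f(19,-1)=88502 f(19,1)=91409 f(19,3)=75411 f(19,5)=50369 f(19,7)=27131 f(19,9)=11628 f(19,11)=3876 f(19,13)=969 f(19,15)=171 f(19,17)=19 f(19,19)=1
t=20: f(20,-4)=87210 f(20,-2)=152456 f(20,0)=179911 f(20,2)=166820 f(20,4)=125780 f(20,6)=77500 f(20,8)=38759 f(20,10)=15504 f(20,12)=4845 f(20,14)=1140 f(20,16)=190 f(20,18)=20 f(20,20)=1
t=21: f(21,-5)=87210 f(21,-3)=239666 f(21,-1)=332367 f(21,1)=346731 f(21,3)=292600 f(21,5)=203280 f(21,7)=116259 f(21,9)=54263 f(21,11)=20349 f(21,13)=5985 f(21,15)=1330 f(21,17)=210 f(21,19)=21 f(21,21)=1
t=22: f(22,-4)=326876 f(22,-2)=572033 f(22,0)=679098 f(22,2)=639331 f(22,4)=495880 f(22,6)=319539 f(22,8)=170522 f(22,10)=74612 f(22,12)=26334 f(22,14)=7315 f(22,16)=1540 f(22,18)=231 f(22,20)=22 f(22,22)=1
Σ_s f(22,s) = 3313334
P = 3313334/4194304 = 1656667/2097152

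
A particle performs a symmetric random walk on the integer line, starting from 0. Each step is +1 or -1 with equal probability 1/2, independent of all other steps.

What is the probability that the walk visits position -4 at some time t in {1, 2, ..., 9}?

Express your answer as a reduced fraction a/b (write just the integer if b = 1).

Answer: 23/128

Derivation:
Count via complement. Let g(t,s) = #length-t paths at position s with S_1..S_t all ≠ -4.
g(t,s) = g(t-1,s-1) + g(t-1,s+1) for s ≠ -4; g(t,-4) = 0.
t=0: g(0,0)=1
t=1: g(1,-1)=1 g(1,1)=1
t=2: g(2,-2)=1 g(2,0)=2 g(2,2)=1
t=3: g(3,-3)=1 g(3,-1)=3 g(3,1)=3 g(3,3)=1
t=4: g(4,-2)=4 g(4,0)=6 g(4,2)=4 g(4,4)=1
t=5: g(5,-3)=4 g(5,-1)=10 g(5,1)=10 g(5,3)=5 g(5,5)=1
t=6: g(6,-2)=14 g(6,0)=20 g(6,2)=15 g(6,4)=6 g(6,6)=1
t=7: g(7,-3)=14 g(7,-1)=34 g(7,1)=35 g(7,3)=21 g(7,5)=7 g(7,7)=1
t=8: g(8,-2)=48 g(8,0)=69 g(8,2)=56 g(8,4)=28 g(8,6)=8 g(8,8)=1
t=9: g(9,-3)=48 g(9,-1)=117 g(9,1)=125 g(9,3)=84 g(9,5)=36 g(9,7)=9 g(9,9)=1
Paths never hitting -4: Σ_s g(9,s) = 420
Paths hitting -4: 2^9 - 420 = 92
P = 92/512 = 23/128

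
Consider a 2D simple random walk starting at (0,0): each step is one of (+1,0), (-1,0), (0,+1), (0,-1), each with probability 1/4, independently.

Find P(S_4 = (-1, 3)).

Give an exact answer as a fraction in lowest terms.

Let h be the number of horizontal steps (so 4-h are vertical). To end at (-1,3) need (h-1)/2 right-steps and ((4-h)+3)/2 up-steps.
Sum over h with 1 ≤ h ≤ 1, h ≡ 1 (mod 2), 4-h ≡ 1 (mod 2):
h=1: C(4,1)·C(1,0)·C(3,3) = 4·1·1 = 4
Total favorable: 4
Total paths: 4^4 = 256
P = 4/256 = 1/64

Answer: 1/64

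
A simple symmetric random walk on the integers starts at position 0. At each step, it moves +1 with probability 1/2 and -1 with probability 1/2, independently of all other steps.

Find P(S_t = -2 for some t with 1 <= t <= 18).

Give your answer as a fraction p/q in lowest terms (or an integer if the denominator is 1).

Count via complement. Let g(t,s) = #length-t paths at position s with S_1..S_t all ≠ -2.
g(t,s) = g(t-1,s-1) + g(t-1,s+1) for s ≠ -2; g(t,-2) = 0.
t=0: g(0,0)=1
t=1: g(1,-1)=1 g(1,1)=1
t=2: g(2,0)=2 g(2,2)=1
t=3: g(3,-1)=2 g(3,1)=3 g(3,3)=1
t=4: g(4,0)=5 g(4,2)=4 g(4,4)=1
t=5: g(5,-1)=5 g(5,1)=9 g(5,3)=5 g(5,5)=1
t=6: g(6,0)=14 g(6,2)=14 g(6,4)=6 g(6,6)=1
t=7: g(7,-1)=14 g(7,1)=28 g(7,3)=20 g(7,5)=7 g(7,7)=1
t=8: g(8,0)=42 g(8,2)=48 g(8,4)=27 g(8,6)=8 g(8,8)=1
t=9: g(9,-1)=42 g(9,1)=90 g(9,3)=75 g(9,5)=35 g(9,7)=9 g(9,9)=1
t=10: g(10,0)=132 g(10,2)=165 g(10,4)=110 g(10,6)=44 g(10,8)=10 g(10,10)=1
t=11: g(11,-1)=132 g(11,1)=297 g(11,3)=275 g(11,5)=154 g(11,7)=54 g(11,9)=11 g(11,11)=1
t=12: g(12,0)=429 g(12,2)=572 g(12,4)=429 g(12,6)=208 g(12,8)=65 g(12,10)=12 g(12,12)=1
t=13: g(13,-1)=429 g(13,1)=1001 g(13,3)=1001 g(13,5)=637 g(13,7)=273 g(13,9)=77 g(13,11)=13 g(13,13)=1
t=14: g(14,0)=1430 g(14,2)=2002 g(14,4)=1638 g(14,6)=910 g(14,8)=350 g(14,10)=90 g(14,12)=14 g(14,14)=1
t=15: g(15,-1)=1430 g(15,1)=3432 g(15,3)=3640 g(15,5)=2548 g(15,7)=1260 g(15,9)=440 g(15,11)=104 g(15,13)=15 g(15,15)=1
t=16: g(16,0)=4862 g(16,2)=7072 g(16,4)=6188 g(16,6)=3808 g(16,8)=1700 g(16,10)=544 g(16,12)=119 g(16,14)=16 g(16,16)=1
t=17: g(17,-1)=4862 g(17,1)=11934 g(17,3)=13260 g(17,5)=9996 g(17,7)=5508 g(17,9)=2244 g(17,11)=663 g(17,13)=135 g(17,15)=17 g(17,17)=1
t=18: g(18,0)=16796 g(18,2)=25194 g(18,4)=23256 g(18,6)=15504 g(18,8)=7752 g(18,10)=2907 g(18,12)=798 g(18,14)=152 g(18,16)=18 g(18,18)=1
Paths never hitting -2: Σ_s g(18,s) = 92378
Paths hitting -2: 2^18 - 92378 = 169766
P = 169766/262144 = 84883/131072

Answer: 84883/131072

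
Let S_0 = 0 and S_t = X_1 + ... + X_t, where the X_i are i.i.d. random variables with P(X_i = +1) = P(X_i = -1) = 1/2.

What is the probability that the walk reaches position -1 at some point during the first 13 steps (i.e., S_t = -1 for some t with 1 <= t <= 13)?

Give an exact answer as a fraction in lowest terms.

Answer: 1619/2048

Derivation:
Count via complement. Let g(t,s) = #length-t paths at position s with S_1..S_t all ≠ -1.
g(t,s) = g(t-1,s-1) + g(t-1,s+1) for s ≠ -1; g(t,-1) = 0.
t=0: g(0,0)=1
t=1: g(1,1)=1
t=2: g(2,0)=1 g(2,2)=1
t=3: g(3,1)=2 g(3,3)=1
t=4: g(4,0)=2 g(4,2)=3 g(4,4)=1
t=5: g(5,1)=5 g(5,3)=4 g(5,5)=1
t=6: g(6,0)=5 g(6,2)=9 g(6,4)=5 g(6,6)=1
t=7: g(7,1)=14 g(7,3)=14 g(7,5)=6 g(7,7)=1
t=8: g(8,0)=14 g(8,2)=28 g(8,4)=20 g(8,6)=7 g(8,8)=1
t=9: g(9,1)=42 g(9,3)=48 g(9,5)=27 g(9,7)=8 g(9,9)=1
t=10: g(10,0)=42 g(10,2)=90 g(10,4)=75 g(10,6)=35 g(10,8)=9 g(10,10)=1
t=11: g(11,1)=132 g(11,3)=165 g(11,5)=110 g(11,7)=44 g(11,9)=10 g(11,11)=1
t=12: g(12,0)=132 g(12,2)=297 g(12,4)=275 g(12,6)=154 g(12,8)=54 g(12,10)=11 g(12,12)=1
t=13: g(13,1)=429 g(13,3)=572 g(13,5)=429 g(13,7)=208 g(13,9)=65 g(13,11)=12 g(13,13)=1
Paths never hitting -1: Σ_s g(13,s) = 1716
Paths hitting -1: 2^13 - 1716 = 6476
P = 6476/8192 = 1619/2048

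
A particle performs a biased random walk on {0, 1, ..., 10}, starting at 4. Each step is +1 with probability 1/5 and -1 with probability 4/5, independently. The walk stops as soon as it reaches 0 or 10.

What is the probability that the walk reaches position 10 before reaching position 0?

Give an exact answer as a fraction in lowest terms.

Answer: 17/69905

Derivation:
Biased walk: p = 1/5, q = 4/5, r = q/p = 4
Gambler's ruin: P(hit 10 before 0 | start at 4) = (1 - r^a)/(1 - r^N)
r^4 = 256; r^10 = 1048576
P = (1 - 256) / (1 - 1048576) = -255 / -1048575 = 17/69905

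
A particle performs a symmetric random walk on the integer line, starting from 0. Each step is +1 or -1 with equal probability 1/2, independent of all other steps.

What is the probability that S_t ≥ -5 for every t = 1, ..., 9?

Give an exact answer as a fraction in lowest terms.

Answer: 123/128

Derivation:
Let f(t,s) = #length-t paths at position s with S_1..S_t all ≥ -5.
f(t,s) = f(t-1,s-1) + f(t-1,s+1) for s ≥ -5; f(t,s) = 0 for s < -5.
t=0: f(0,0)=1
t=1: f(1,-1)=1 f(1,1)=1
t=2: f(2,-2)=1 f(2,0)=2 f(2,2)=1
t=3: f(3,-3)=1 f(3,-1)=3 f(3,1)=3 f(3,3)=1
t=4: f(4,-4)=1 f(4,-2)=4 f(4,0)=6 f(4,2)=4 f(4,4)=1
t=5: f(5,-5)=1 f(5,-3)=5 f(5,-1)=10 f(5,1)=10 f(5,3)=5 f(5,5)=1
t=6: f(6,-4)=6 f(6,-2)=15 f(6,0)=20 f(6,2)=15 f(6,4)=6 f(6,6)=1
t=7: f(7,-5)=6 f(7,-3)=21 f(7,-1)=35 f(7,1)=35 f(7,3)=21 f(7,5)=7 f(7,7)=1
t=8: f(8,-4)=27 f(8,-2)=56 f(8,0)=70 f(8,2)=56 f(8,4)=28 f(8,6)=8 f(8,8)=1
t=9: f(9,-5)=27 f(9,-3)=83 f(9,-1)=126 f(9,1)=126 f(9,3)=84 f(9,5)=36 f(9,7)=9 f(9,9)=1
Σ_s f(9,s) = 492
P = 492/512 = 123/128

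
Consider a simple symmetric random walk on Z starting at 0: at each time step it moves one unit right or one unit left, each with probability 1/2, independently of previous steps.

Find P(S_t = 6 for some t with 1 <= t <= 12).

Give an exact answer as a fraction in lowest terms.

Answer: 189/2048

Derivation:
Count via complement. Let g(t,s) = #length-t paths at position s with S_1..S_t all ≠ 6.
g(t,s) = g(t-1,s-1) + g(t-1,s+1) for s ≠ 6; g(t,6) = 0.
t=0: g(0,0)=1
t=1: g(1,-1)=1 g(1,1)=1
t=2: g(2,-2)=1 g(2,0)=2 g(2,2)=1
t=3: g(3,-3)=1 g(3,-1)=3 g(3,1)=3 g(3,3)=1
t=4: g(4,-4)=1 g(4,-2)=4 g(4,0)=6 g(4,2)=4 g(4,4)=1
t=5: g(5,-5)=1 g(5,-3)=5 g(5,-1)=10 g(5,1)=10 g(5,3)=5 g(5,5)=1
t=6: g(6,-6)=1 g(6,-4)=6 g(6,-2)=15 g(6,0)=20 g(6,2)=15 g(6,4)=6
t=7: g(7,-7)=1 g(7,-5)=7 g(7,-3)=21 g(7,-1)=35 g(7,1)=35 g(7,3)=21 g(7,5)=6
t=8: g(8,-8)=1 g(8,-6)=8 g(8,-4)=28 g(8,-2)=56 g(8,0)=70 g(8,2)=56 g(8,4)=27
t=9: g(9,-9)=1 g(9,-7)=9 g(9,-5)=36 g(9,-3)=84 g(9,-1)=126 g(9,1)=126 g(9,3)=83 g(9,5)=27
t=10: g(10,-10)=1 g(10,-8)=10 g(10,-6)=45 g(10,-4)=120 g(10,-2)=210 g(10,0)=252 g(10,2)=209 g(10,4)=110
t=11: g(11,-11)=1 g(11,-9)=11 g(11,-7)=55 g(11,-5)=165 g(11,-3)=330 g(11,-1)=462 g(11,1)=461 g(11,3)=319 g(11,5)=110
t=12: g(12,-12)=1 g(12,-10)=12 g(12,-8)=66 g(12,-6)=220 g(12,-4)=495 g(12,-2)=792 g(12,0)=923 g(12,2)=780 g(12,4)=429
Paths never hitting 6: Σ_s g(12,s) = 3718
Paths hitting 6: 2^12 - 3718 = 378
P = 378/4096 = 189/2048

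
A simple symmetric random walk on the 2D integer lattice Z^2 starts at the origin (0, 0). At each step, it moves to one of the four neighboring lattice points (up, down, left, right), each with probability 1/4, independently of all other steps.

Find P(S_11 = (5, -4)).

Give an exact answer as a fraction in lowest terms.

Answer: 2541/2097152

Derivation:
Let h be the number of horizontal steps (so 11-h are vertical). To end at (5,-4) need (h+5)/2 right-steps and ((11-h)-4)/2 up-steps.
Sum over h with 5 ≤ h ≤ 7, h ≡ 1 (mod 2), 11-h ≡ 0 (mod 2):
h=5: C(11,5)·C(5,5)·C(6,1) = 462·1·6 = 2772
h=7: C(11,7)·C(7,6)·C(4,0) = 330·7·1 = 2310
Total favorable: 5082
Total paths: 4^11 = 4194304
P = 5082/4194304 = 2541/2097152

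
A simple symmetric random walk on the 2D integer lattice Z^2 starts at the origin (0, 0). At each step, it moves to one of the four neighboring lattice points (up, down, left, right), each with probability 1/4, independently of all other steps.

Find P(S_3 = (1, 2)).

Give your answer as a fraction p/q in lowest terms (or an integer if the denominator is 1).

Let h be the number of horizontal steps (so 3-h are vertical). To end at (1,2) need (h+1)/2 right-steps and ((3-h)+2)/2 up-steps.
Sum over h with 1 ≤ h ≤ 1, h ≡ 1 (mod 2), 3-h ≡ 0 (mod 2):
h=1: C(3,1)·C(1,1)·C(2,2) = 3·1·1 = 3
Total favorable: 3
Total paths: 4^3 = 64
P = 3/64 = 3/64

Answer: 3/64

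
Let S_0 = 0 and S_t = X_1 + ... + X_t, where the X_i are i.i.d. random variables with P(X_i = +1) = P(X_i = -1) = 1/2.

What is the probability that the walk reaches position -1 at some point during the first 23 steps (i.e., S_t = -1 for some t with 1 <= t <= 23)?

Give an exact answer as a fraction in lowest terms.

Count via complement. Let g(t,s) = #length-t paths at position s with S_1..S_t all ≠ -1.
g(t,s) = g(t-1,s-1) + g(t-1,s+1) for s ≠ -1; g(t,-1) = 0.
t=0: g(0,0)=1
t=1: g(1,1)=1
t=2: g(2,0)=1 g(2,2)=1
t=3: g(3,1)=2 g(3,3)=1
t=4: g(4,0)=2 g(4,2)=3 g(4,4)=1
t=5: g(5,1)=5 g(5,3)=4 g(5,5)=1
t=6: g(6,0)=5 g(6,2)=9 g(6,4)=5 g(6,6)=1
t=7: g(7,1)=14 g(7,3)=14 g(7,5)=6 g(7,7)=1
t=8: g(8,0)=14 g(8,2)=28 g(8,4)=20 g(8,6)=7 g(8,8)=1
t=9: g(9,1)=42 g(9,3)=48 g(9,5)=27 g(9,7)=8 g(9,9)=1
t=10: g(10,0)=42 g(10,2)=90 g(10,4)=75 g(10,6)=35 g(10,8)=9 g(10,10)=1
t=11: g(11,1)=132 g(11,3)=165 g(11,5)=110 g(11,7)=44 g(11,9)=10 g(11,11)=1
t=12: g(12,0)=132 g(12,2)=297 g(12,4)=275 g(12,6)=154 g(12,8)=54 g(12,10)=11 g(12,12)=1
t=13: g(13,1)=429 g(13,3)=572 g(13,5)=429 g(13,7)=208 g(13,9)=65 g(13,11)=12 g(13,13)=1
t=14: g(14,0)=429 g(14,2)=1001 g(14,4)=1001 g(14,6)=637 g(14,8)=273 g(14,10)=77 g(14,12)=13 g(14,14)=1
t=15: g(15,1)=1430 g(15,3)=2002 g(15,5)=1638 g(15,7)=910 g(15,9)=350 g(15,11)=90 g(15,13)=14 g(15,15)=1
t=16: g(16,0)=1430 g(16,2)=3432 g(16,4)=3640 g(16,6)=2548 g(16,8)=1260 g(16,10)=440 g(16,12)=104 g(16,14)=15 g(16,16)=1
t=17: g(17,1)=4862 g(17,3)=7072 g(17,5)=6188 g(17,7)=3808 g(17,9)=1700 g(17,11)=544 g(17,13)=119 g(17,15)=16 g(17,17)=1
t=18: g(18,0)=4862 g(18,2)=11934 g(18,4)=13260 g(18,6)=9996 g(18,8)=5508 g(18,10)=2244 g(18,12)=663 g(18,14)=135 g(18,16)=17 g(18,18)=1
t=19: g(19,1)=16796 g(19,3)=25194 g(19,5)=23256 g(19,7)=15504 g(19,9)=7752 g(19,11)=2907 g(19,13)=798 g(19,15)=152 g(19,17)=18 g(19,19)=1
t=20: g(20,0)=16796 g(20,2)=41990 g(20,4)=48450 g(20,6)=38760 g(20,8)=23256 g(20,10)=10659 g(20,12)=3705 g(20,14)=950 g(20,16)=170 g(20,18)=19 g(20,20)=1
t=21: g(21,1)=58786 g(21,3)=90440 g(21,5)=87210 g(21,7)=62016 g(21,9)=33915 g(21,11)=14364 g(21,13)=4655 g(21,15)=1120 g(21,17)=189 g(21,19)=20 g(21,21)=1
t=22: g(22,0)=58786 g(22,2)=149226 g(22,4)=177650 g(22,6)=149226 g(22,8)=95931 g(22,10)=48279 g(22,12)=19019 g(22,14)=5775 g(22,16)=1309 g(22,18)=209 g(22,20)=21 g(22,22)=1
t=23: g(23,1)=208012 g(23,3)=326876 g(23,5)=326876 g(23,7)=245157 g(23,9)=144210 g(23,11)=67298 g(23,13)=24794 g(23,15)=7084 g(23,17)=1518 g(23,19)=230 g(23,21)=22 g(23,23)=1
Paths never hitting -1: Σ_s g(23,s) = 1352078
Paths hitting -1: 2^23 - 1352078 = 7036530
P = 7036530/8388608 = 3518265/4194304

Answer: 3518265/4194304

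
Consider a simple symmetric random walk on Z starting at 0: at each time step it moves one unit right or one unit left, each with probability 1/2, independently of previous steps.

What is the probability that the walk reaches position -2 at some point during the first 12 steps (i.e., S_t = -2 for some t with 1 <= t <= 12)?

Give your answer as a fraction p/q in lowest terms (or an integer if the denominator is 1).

Answer: 595/1024

Derivation:
Count via complement. Let g(t,s) = #length-t paths at position s with S_1..S_t all ≠ -2.
g(t,s) = g(t-1,s-1) + g(t-1,s+1) for s ≠ -2; g(t,-2) = 0.
t=0: g(0,0)=1
t=1: g(1,-1)=1 g(1,1)=1
t=2: g(2,0)=2 g(2,2)=1
t=3: g(3,-1)=2 g(3,1)=3 g(3,3)=1
t=4: g(4,0)=5 g(4,2)=4 g(4,4)=1
t=5: g(5,-1)=5 g(5,1)=9 g(5,3)=5 g(5,5)=1
t=6: g(6,0)=14 g(6,2)=14 g(6,4)=6 g(6,6)=1
t=7: g(7,-1)=14 g(7,1)=28 g(7,3)=20 g(7,5)=7 g(7,7)=1
t=8: g(8,0)=42 g(8,2)=48 g(8,4)=27 g(8,6)=8 g(8,8)=1
t=9: g(9,-1)=42 g(9,1)=90 g(9,3)=75 g(9,5)=35 g(9,7)=9 g(9,9)=1
t=10: g(10,0)=132 g(10,2)=165 g(10,4)=110 g(10,6)=44 g(10,8)=10 g(10,10)=1
t=11: g(11,-1)=132 g(11,1)=297 g(11,3)=275 g(11,5)=154 g(11,7)=54 g(11,9)=11 g(11,11)=1
t=12: g(12,0)=429 g(12,2)=572 g(12,4)=429 g(12,6)=208 g(12,8)=65 g(12,10)=12 g(12,12)=1
Paths never hitting -2: Σ_s g(12,s) = 1716
Paths hitting -2: 2^12 - 1716 = 2380
P = 2380/4096 = 595/1024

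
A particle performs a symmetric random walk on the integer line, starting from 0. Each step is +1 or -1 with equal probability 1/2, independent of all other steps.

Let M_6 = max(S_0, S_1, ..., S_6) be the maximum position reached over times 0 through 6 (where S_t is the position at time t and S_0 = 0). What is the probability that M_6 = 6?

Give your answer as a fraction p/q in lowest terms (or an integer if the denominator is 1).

Answer: 1/64

Derivation:
Let M_6 = max(S_0,...,S_6). Use the reflection principle: for j ≥ 1, #{paths with M_6 ≥ j} = #{S_6 ≥ j} + #{S_6 ≥ j+1}.
By reflection, #{M_6 ≥ 6} = #{S_6 ≥ 6} + #{S_6 ≥ 7} = 1 + 0 = 1.
#{M_6 ≥ 7} = #{S_6 ≥ 7} + #{S_6 ≥ 8} = 0 + 0 = 0.
#{M_6 = 6} = 1 - 0 = 1.
P(M_6 = 6) = 1/64 = 1/64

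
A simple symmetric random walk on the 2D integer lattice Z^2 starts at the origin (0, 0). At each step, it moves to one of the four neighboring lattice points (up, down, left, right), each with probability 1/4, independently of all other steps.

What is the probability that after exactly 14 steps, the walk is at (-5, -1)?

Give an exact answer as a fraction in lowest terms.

Answer: 1002001/134217728

Derivation:
Let h be the number of horizontal steps (so 14-h are vertical). To end at (-5,-1) need (h-5)/2 right-steps and ((14-h)-1)/2 up-steps.
Sum over h with 5 ≤ h ≤ 13, h ≡ 1 (mod 2), 14-h ≡ 1 (mod 2):
h=5: C(14,5)·C(5,0)·C(9,4) = 2002·1·126 = 252252
h=7: C(14,7)·C(7,1)·C(7,3) = 3432·7·35 = 840840
h=9: C(14,9)·C(9,2)·C(5,2) = 2002·36·10 = 720720
h=11: C(14,11)·C(11,3)·C(3,1) = 364·165·3 = 180180
h=13: C(14,13)·C(13,4)·C(1,0) = 14·715·1 = 10010
Total favorable: 2004002
Total paths: 4^14 = 268435456
P = 2004002/268435456 = 1002001/134217728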